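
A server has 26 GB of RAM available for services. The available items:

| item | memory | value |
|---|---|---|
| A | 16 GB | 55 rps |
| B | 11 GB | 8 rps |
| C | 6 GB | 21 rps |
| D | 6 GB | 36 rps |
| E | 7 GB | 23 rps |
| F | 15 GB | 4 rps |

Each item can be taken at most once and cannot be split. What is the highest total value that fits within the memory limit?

91 rps

Check high-value combinations within 26 GB:
- A+D: memory 16+6=22, value 55+36=91
- C+D+E: memory 6+6+7=19, value 21+36+23=80
- A+E: memory 16+7=23, value 55+23=78
- A+C: memory 16+6=22, value 55+21=76
Best: 91 rps.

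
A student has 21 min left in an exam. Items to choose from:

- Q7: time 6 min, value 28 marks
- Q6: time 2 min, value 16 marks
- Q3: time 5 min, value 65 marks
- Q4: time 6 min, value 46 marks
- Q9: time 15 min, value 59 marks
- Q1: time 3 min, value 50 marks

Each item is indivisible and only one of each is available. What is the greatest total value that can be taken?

189 marks

Check high-value combinations within 21 min:
- Q7+Q3+Q4+Q1: time 6+5+6+3=20, value 28+65+46+50=189
- Q6+Q3+Q4+Q1: time 2+5+6+3=16, value 16+65+46+50=177
- Q3+Q4+Q1: time 5+6+3=14, value 65+46+50=161
Best: 189 marks.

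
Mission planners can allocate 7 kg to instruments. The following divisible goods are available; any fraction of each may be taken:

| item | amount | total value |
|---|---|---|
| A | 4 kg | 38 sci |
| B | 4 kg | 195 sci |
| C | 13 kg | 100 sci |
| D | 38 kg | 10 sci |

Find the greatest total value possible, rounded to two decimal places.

Take in order of value per unit:
- B (195/4 per unit): all 4 → value 195, running total 195.00
- A (38/4 per unit): 3 of 4 → value 3×38/4 = 28.5000, running total 223.50
Total 223.50.

223.50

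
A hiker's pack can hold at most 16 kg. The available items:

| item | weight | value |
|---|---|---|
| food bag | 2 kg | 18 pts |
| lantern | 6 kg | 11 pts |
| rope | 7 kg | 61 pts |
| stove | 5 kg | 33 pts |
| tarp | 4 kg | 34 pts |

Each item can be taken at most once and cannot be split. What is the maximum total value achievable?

Check high-value combinations within 16 kg:
- rope+stove+tarp: weight 7+5+4=16, value 61+33+34=128
- food bag+rope+tarp: weight 2+7+4=13, value 18+61+34=113
- food bag+rope+stove: weight 2+7+5=14, value 18+61+33=112
- rope+tarp: weight 7+4=11, value 61+34=95
Best: 128 pts.

128 pts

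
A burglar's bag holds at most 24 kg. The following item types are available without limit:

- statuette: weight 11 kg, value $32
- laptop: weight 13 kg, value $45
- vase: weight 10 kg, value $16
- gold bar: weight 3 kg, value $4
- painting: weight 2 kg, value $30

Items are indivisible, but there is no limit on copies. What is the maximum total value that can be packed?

Best value-per-unit is painting at 30/2, and filling with it alone uses weight 12×2=24. No mix of the others beats 12×30 = 360.

$360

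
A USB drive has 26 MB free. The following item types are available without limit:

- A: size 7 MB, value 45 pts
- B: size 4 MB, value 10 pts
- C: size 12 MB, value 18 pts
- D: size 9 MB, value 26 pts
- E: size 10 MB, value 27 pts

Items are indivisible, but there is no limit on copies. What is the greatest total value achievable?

145 pts

Best value-per-unit is A at 45/7; filling with it alone gives 3×45 = 135.
Optimal mix: 3×A + 1×B → size 25, value 145.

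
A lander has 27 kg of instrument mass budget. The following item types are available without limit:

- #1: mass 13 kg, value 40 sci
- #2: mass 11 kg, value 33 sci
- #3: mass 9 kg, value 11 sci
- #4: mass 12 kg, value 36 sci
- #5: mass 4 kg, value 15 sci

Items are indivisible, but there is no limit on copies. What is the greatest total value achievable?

93 sci

Best value-per-unit is #5 at 15/4; filling with it alone gives 6×15 = 90.
Optimal mix: 1×#2 + 4×#5 → mass 27, value 93.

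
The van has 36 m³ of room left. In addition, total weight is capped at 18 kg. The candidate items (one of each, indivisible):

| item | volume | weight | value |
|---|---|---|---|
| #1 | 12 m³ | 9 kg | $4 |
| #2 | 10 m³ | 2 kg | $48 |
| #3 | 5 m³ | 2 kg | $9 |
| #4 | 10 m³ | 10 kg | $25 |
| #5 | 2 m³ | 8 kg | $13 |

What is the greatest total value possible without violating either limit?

Feasible sets respecting both limits:
- #2+#3+#4: volume 25, weight 14, value 82
- #2+#4: volume 20, weight 12, value 73
- #2+#3+#5: volume 17, weight 12, value 70
- #1+#2+#3: volume 27, weight 13, value 61
Best: $82.

$82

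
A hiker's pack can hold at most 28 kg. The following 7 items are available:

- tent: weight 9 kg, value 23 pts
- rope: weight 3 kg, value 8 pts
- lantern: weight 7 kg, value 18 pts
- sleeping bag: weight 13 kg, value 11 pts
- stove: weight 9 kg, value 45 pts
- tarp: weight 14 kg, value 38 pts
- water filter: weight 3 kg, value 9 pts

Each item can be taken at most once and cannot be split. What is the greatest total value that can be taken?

95 pts

Check high-value combinations within 28 kg:
- tent+lantern+stove+water filter: weight 9+7+9+3=28, value 23+18+45+9=95
- tent+rope+lantern+stove: weight 9+3+7+9=28, value 23+8+18+45=94
- stove+tarp+water filter: weight 9+14+3=26, value 45+38+9=92
Best: 95 pts.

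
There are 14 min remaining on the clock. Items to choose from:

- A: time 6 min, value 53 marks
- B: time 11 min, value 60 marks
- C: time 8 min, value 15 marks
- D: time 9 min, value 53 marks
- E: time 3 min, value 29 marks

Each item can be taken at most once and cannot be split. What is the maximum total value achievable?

89 marks

Check high-value combinations within 14 min:
- B+E: time 11+3=14, value 60+29=89
- A+E: time 6+3=9, value 53+29=82
- D+E: time 9+3=12, value 53+29=82
Best: 89 marks.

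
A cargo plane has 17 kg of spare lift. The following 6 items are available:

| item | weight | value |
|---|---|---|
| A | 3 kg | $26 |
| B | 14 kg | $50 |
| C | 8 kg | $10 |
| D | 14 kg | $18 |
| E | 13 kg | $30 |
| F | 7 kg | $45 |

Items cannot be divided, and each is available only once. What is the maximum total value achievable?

Check high-value combinations within 17 kg:
- A+B: weight 3+14=17, value 26+50=76
- A+F: weight 3+7=10, value 26+45=71
- A+E: weight 3+13=16, value 26+30=56
- C+F: weight 8+7=15, value 10+45=55
Best: $76.

$76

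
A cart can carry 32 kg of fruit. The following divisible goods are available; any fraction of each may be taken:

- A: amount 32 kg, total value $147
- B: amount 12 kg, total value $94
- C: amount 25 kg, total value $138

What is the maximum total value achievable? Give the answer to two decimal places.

204.40

Take in order of value per unit:
- B (94/12 per unit): all 12 → value 94, running total 94.00
- C (138/25 per unit): 20 of 25 → value 20×138/25 = 110.4000, running total 204.40
Total 204.40.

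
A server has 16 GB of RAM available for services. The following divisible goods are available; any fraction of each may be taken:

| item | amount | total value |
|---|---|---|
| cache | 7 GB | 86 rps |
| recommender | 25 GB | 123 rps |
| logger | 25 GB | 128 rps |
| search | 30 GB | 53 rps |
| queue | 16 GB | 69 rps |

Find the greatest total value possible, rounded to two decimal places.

Take in order of value per unit:
- cache (86/7 per unit): all 7 → value 86, running total 86.00
- logger (128/25 per unit): 9 of 25 → value 9×128/25 = 46.0800, running total 132.08
Total 132.08.

132.08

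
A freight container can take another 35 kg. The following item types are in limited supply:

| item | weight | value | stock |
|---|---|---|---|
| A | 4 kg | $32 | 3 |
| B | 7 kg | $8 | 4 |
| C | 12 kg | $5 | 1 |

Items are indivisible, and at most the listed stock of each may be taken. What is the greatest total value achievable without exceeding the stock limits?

Best selections within weight 35 and stock limits:
- 3×A + 3×B: weight 33, value 120
- 3×A + 2×B: weight 26, value 112
- 3×A + 1×B + 1×C: weight 31, value 109
- 3×A + 1×B: weight 19, value 104
Best: $120.

$120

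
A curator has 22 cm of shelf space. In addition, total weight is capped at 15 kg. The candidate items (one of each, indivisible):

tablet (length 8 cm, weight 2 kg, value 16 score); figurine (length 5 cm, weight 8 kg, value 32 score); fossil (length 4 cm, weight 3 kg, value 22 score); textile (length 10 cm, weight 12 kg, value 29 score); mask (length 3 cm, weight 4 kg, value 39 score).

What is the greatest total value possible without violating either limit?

Feasible sets respecting both limits:
- figurine+fossil+mask: length 12, weight 15, value 93
- tablet+figurine+mask: length 16, weight 14, value 87
- tablet+fossil+mask: length 15, weight 9, value 77
Best: 93 score.

93 score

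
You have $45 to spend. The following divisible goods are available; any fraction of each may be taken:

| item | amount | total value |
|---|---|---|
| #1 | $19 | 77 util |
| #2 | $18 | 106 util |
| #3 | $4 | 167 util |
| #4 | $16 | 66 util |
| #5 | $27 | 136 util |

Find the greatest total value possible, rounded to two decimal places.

Take in order of value per unit:
- #3 (167/4 per unit): all 4 → value 167, running total 167.00
- #2 (106/18 per unit): all 18 → value 106, running total 273.00
- #5 (136/27 per unit): 23 of 27 → value 23×136/27 = 115.8519, running total 388.85
Total 388.85.

388.85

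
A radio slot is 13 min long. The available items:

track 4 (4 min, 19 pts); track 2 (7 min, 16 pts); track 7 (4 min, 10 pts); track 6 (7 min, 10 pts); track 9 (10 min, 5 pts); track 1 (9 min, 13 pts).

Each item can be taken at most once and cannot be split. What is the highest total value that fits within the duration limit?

Check high-value combinations within 13 min:
- track 4+track 2: duration 4+7=11, value 19+16=35
- track 4+track 1: duration 4+9=13, value 19+13=32
- track 4+track 7: duration 4+4=8, value 19+10=29
- track 4+track 6: duration 4+7=11, value 19+10=29
Best: 35 pts.

35 pts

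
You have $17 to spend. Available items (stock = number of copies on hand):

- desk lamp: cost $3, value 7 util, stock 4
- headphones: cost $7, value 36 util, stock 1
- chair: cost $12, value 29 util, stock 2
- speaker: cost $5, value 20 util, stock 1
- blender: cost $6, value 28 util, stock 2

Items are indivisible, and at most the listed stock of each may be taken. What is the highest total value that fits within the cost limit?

Top feasible selections:
- 1×speaker + 2×blender: cost 17, value 76
- 1×desk lamp + 1×headphones + 1×blender: cost 16, value 71
- 1×headphones + 1×blender: cost 13, value 64
Best: 76 util.

76 util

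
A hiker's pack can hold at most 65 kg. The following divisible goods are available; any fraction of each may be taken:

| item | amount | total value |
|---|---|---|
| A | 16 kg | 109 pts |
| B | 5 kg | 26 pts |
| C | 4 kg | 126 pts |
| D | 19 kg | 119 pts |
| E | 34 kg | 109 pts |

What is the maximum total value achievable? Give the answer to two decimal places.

447.32

Take in order of value per unit:
- C (126/4 per unit): all 4 → value 126, running total 126.00
- A (109/16 per unit): all 16 → value 109, running total 235.00
- D (119/19 per unit): all 19 → value 119, running total 354.00
- B (26/5 per unit): all 5 → value 26, running total 380.00
- E (109/34 per unit): 21 of 34 → value 21×109/34 = 67.3235, running total 447.32
Total 447.32.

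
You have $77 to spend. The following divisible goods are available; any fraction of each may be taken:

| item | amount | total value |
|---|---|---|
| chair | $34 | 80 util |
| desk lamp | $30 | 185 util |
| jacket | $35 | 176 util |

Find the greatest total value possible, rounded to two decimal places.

Take in order of value per unit:
- desk lamp (185/30 per unit): all 30 → value 185, running total 185.00
- jacket (176/35 per unit): all 35 → value 176, running total 361.00
- chair (80/34 per unit): 12 of 34 → value 12×80/34 = 28.2353, running total 389.24
Total 389.24.

389.24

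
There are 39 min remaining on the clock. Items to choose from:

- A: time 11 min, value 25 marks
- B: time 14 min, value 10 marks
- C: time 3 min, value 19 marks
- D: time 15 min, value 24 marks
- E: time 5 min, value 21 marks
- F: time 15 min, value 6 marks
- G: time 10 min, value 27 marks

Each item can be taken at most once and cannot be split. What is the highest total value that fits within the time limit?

This is a 0/1 knapsack; check combinations near the capacity.
- A+C+D+G: time 11+3+15+10=39, value 25+19+24+27=95
- A+C+E+G: time 11+3+5+10=29, value 25+19+21+27=92
- C+D+E+G: time 3+15+5+10=33, value 19+24+21+27=91
- A+C+D+E: time 11+3+15+5=34, value 25+19+24+21=89
Best: 95 marks.

95 marks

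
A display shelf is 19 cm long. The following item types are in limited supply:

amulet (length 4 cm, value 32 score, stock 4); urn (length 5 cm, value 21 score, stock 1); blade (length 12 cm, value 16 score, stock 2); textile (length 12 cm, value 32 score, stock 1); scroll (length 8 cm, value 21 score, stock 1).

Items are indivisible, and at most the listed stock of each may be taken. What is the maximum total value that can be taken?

128 score

Best selections within length 19 and stock limits:
- 4×amulet: length 16, value 128
- 3×amulet + 1×urn: length 17, value 117
- 3×amulet: length 12, value 96
- 2×amulet + 1×urn: length 13, value 85
Best: 128 score.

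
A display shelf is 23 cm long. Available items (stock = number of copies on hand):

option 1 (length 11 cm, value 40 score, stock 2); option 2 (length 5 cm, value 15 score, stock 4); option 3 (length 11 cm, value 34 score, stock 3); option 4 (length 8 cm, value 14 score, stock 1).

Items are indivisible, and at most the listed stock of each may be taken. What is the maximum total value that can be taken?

Top feasible selections:
- 2×option 1: length 22, value 80
- 1×option 1 + 1×option 3: length 22, value 74
Best: 80 score.

80 score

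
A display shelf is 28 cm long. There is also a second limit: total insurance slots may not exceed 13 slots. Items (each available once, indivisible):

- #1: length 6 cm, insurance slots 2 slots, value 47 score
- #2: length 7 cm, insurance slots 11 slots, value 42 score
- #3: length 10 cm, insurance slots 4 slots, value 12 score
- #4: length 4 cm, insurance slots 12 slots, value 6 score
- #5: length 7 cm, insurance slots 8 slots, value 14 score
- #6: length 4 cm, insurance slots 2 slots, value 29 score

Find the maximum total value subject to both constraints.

90 score

Feasible sets respecting both limits:
- #1+#5+#6: length 17, insurance slots 12, value 90
- #1+#2: length 13, insurance slots 13, value 89
- #1+#3+#6: length 20, insurance slots 8, value 88
- #1+#6: length 10, insurance slots 4, value 76
Best: 90 score.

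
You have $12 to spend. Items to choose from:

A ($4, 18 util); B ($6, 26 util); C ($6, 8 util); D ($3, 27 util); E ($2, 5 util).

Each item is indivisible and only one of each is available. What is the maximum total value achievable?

58 util

Check high-value combinations within $12:
- B+D+E: cost 6+3+2=11, value 26+27+5=58
- B+D: cost 6+3=9, value 26+27=53
- A+D+E: cost 4+3+2=9, value 18+27+5=50
- A+B+E: cost 4+6+2=12, value 18+26+5=49
Best: 58 util.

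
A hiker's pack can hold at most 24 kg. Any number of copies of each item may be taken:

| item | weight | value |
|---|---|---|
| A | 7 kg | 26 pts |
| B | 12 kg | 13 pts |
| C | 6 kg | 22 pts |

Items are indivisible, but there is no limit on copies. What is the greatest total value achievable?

88 pts

Best value-per-unit is A at 26/7; filling with it alone gives 3×26 = 78.
Optimal mix: 4×C → weight 24, value 88.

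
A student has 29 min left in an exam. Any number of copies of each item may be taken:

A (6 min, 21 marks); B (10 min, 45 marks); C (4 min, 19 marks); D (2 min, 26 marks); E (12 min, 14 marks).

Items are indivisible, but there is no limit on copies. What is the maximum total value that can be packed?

Best value-per-unit is D at 26/2, and filling with it alone uses time 14×2=28. No mix of the others beats 14×26 = 364.

364 marks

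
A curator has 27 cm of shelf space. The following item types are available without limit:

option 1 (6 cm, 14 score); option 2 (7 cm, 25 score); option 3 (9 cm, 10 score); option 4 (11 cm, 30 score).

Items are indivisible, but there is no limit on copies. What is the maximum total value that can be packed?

89 score

Best value-per-unit is option 2 at 25/7; filling with it alone gives 3×25 = 75.
Optimal mix: 1×option 1 + 3×option 2 → length 27, value 89.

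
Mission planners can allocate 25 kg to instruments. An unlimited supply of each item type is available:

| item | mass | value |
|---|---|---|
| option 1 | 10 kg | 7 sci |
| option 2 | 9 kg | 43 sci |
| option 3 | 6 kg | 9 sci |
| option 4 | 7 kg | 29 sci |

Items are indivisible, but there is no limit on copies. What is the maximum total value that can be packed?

115 sci

Best value-per-unit is option 2 at 43/9; filling with it alone gives 2×43 = 86.
Optimal mix: 2×option 2 + 1×option 4 → mass 25, value 115.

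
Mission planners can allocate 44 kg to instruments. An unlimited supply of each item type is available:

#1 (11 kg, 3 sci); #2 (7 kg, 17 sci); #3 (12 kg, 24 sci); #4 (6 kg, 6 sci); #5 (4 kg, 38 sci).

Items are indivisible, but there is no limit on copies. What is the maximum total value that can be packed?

Best value-per-unit is #5 at 38/4, and filling with it alone uses mass 11×4=44. No mix of the others beats 11×38 = 418.

418 sci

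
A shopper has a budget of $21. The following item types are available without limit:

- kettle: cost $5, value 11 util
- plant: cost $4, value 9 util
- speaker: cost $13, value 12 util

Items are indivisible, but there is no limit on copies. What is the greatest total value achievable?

47 util

Best value-per-unit is plant at 9/4; filling with it alone gives 5×9 = 45.
Optimal mix: 1×kettle + 4×plant → cost 21, value 47.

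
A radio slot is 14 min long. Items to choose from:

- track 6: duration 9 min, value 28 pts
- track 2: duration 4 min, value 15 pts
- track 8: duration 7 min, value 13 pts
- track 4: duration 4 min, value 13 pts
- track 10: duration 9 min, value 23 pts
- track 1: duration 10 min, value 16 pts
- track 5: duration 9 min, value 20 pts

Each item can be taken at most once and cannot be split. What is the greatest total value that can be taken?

43 pts

Check high-value combinations within 14 min:
- track 6+track 2: duration 9+4=13, value 28+15=43
- track 6+track 4: duration 9+4=13, value 28+13=41
- track 2+track 10: duration 4+9=13, value 15+23=38
- track 4+track 10: duration 4+9=13, value 13+23=36
- track 2+track 5: duration 4+9=13, value 15+20=35
Best: 43 pts.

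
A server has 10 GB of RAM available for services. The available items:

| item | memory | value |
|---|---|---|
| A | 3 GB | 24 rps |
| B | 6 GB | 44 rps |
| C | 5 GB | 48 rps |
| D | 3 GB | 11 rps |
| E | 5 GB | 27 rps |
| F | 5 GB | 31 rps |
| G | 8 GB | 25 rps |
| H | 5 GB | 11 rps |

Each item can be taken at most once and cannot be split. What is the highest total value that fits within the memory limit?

79 rps

Check high-value combinations within 10 GB:
- C+F: memory 5+5=10, value 48+31=79
- C+E: memory 5+5=10, value 48+27=75
- A+C: memory 3+5=8, value 24+48=72
- A+B: memory 3+6=9, value 24+44=68
- C+D: memory 5+3=8, value 48+11=59
Best: 79 rps.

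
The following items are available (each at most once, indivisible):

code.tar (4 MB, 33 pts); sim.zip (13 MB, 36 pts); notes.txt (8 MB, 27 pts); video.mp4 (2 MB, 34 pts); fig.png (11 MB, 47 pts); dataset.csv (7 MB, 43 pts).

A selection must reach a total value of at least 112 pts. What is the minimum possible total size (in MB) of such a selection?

Subsets with value ≥ 112, sorted by total size:
- code.tar+video.mp4+fig.png: size 17, value 114
- video.mp4+fig.png+dataset.csv: size 20, value 124
Minimum size: 17 MB.

17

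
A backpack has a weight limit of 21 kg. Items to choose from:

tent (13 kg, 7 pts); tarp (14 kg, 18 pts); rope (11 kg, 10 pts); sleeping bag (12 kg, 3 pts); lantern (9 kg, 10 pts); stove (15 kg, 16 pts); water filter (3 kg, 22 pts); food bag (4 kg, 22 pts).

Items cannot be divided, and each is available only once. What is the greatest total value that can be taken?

62 pts

Check high-value combinations within 21 kg:
- tarp+water filter+food bag: weight 14+3+4=21, value 18+22+22=62
- lantern+water filter+food bag: weight 9+3+4=16, value 10+22+22=54
- rope+water filter+food bag: weight 11+3+4=18, value 10+22+22=54
- tent+water filter+food bag: weight 13+3+4=20, value 7+22+22=51
- sleeping bag+water filter+food bag: weight 12+3+4=19, value 3+22+22=47
Best: 62 pts.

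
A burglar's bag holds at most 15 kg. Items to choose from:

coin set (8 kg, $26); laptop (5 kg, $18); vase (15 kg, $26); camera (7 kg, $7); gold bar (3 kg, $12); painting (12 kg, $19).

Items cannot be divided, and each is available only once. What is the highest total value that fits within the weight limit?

$44

Check high-value combinations within 15 kg:
- coin set+laptop: weight 8+5=13, value 26+18=44
- coin set+gold bar: weight 8+3=11, value 26+12=38
- laptop+camera+gold bar: weight 5+7+3=15, value 18+7+12=37
- coin set+camera: weight 8+7=15, value 26+7=33
Best: $44.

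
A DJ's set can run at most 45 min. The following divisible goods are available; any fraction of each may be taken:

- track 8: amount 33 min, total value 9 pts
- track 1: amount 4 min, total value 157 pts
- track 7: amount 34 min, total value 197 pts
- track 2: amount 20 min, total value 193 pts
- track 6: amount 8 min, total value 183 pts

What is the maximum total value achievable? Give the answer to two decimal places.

608.32

Take in order of value per unit:
- track 1 (157/4 per unit): all 4 → value 157, running total 157.00
- track 6 (183/8 per unit): all 8 → value 183, running total 340.00
- track 2 (193/20 per unit): all 20 → value 193, running total 533.00
- track 7 (197/34 per unit): 13 of 34 → value 13×197/34 = 75.3235, running total 608.32
Total 608.32.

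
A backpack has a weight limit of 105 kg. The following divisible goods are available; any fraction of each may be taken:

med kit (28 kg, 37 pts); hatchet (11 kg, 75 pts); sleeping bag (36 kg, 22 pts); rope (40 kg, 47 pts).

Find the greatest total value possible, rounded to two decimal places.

174.89

Take in order of value per unit:
- hatchet (75/11 per unit): all 11 → value 75, running total 75.00
- med kit (37/28 per unit): all 28 → value 37, running total 112.00
- rope (47/40 per unit): all 40 → value 47, running total 159.00
- sleeping bag (22/36 per unit): 26 of 36 → value 26×22/36 = 15.8889, running total 174.89
Total 174.89.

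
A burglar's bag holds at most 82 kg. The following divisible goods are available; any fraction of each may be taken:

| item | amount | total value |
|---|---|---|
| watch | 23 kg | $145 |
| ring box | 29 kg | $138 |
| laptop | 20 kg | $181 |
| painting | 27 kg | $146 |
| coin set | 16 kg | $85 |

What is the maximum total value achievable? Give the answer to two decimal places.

535.75

Take in order of value per unit:
- laptop (181/20 per unit): all 20 → value 181, running total 181.00
- watch (145/23 per unit): all 23 → value 145, running total 326.00
- painting (146/27 per unit): all 27 → value 146, running total 472.00
- coin set (85/16 per unit): 12 of 16 → value 12×85/16 = 63.7500, running total 535.75
Total 535.75.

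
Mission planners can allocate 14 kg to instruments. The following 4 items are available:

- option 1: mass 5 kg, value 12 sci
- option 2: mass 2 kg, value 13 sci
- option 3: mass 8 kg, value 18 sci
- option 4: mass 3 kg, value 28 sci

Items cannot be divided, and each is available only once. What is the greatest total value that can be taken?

Check high-value combinations within 14 kg:
- option 2+option 3+option 4: mass 2+8+3=13, value 13+18+28=59
- option 1+option 2+option 4: mass 5+2+3=10, value 12+13+28=53
- option 3+option 4: mass 8+3=11, value 18+28=46
- option 2+option 4: mass 2+3=5, value 13+28=41
Best: 59 sci.

59 sci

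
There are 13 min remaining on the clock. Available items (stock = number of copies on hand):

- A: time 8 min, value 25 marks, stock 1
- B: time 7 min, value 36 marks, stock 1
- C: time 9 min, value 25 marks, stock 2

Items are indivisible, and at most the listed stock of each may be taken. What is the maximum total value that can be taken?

Best selections within time 13 and stock limits:
- 1×B: time 7, value 36
- 1×A: time 8, value 25
- 1×C: time 9, value 25
Best: 36 marks.

36 marks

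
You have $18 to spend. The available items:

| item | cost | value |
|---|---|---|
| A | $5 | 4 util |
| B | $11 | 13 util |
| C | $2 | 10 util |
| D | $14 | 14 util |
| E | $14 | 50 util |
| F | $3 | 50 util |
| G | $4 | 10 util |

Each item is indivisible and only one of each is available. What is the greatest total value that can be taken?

100 util

This is a 0/1 knapsack; check combinations near the capacity.
- E+F: cost 14+3=17, value 50+50=100
- A+C+F+G: cost 5+2+3+4=14, value 4+10+50+10=74
- B+C+F: cost 11+2+3=16, value 13+10+50=73
Best: 100 util.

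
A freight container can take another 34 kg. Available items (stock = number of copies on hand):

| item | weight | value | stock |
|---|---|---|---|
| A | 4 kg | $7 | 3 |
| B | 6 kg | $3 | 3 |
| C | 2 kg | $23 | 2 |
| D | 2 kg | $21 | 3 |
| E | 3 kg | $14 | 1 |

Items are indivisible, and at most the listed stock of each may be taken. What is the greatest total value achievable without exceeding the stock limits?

$147

Best selections within weight 34 and stock limits:
- 3×A + 1×B + 2×C + 3×D + 1×E: weight 31, value 147
- 3×A + 2×C + 3×D + 1×E: weight 25, value 144
- 2×A + 2×B + 2×C + 3×D + 1×E: weight 33, value 143
- 2×A + 1×B + 2×C + 3×D + 1×E: weight 27, value 140
Best: $147.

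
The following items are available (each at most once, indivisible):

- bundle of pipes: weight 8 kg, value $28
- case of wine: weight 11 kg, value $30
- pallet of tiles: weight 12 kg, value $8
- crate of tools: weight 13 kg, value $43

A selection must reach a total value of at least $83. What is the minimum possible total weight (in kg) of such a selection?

Subsets with value ≥ 83, sorted by total weight:
- bundle of pipes+case of wine+crate of tools: weight 32, value 101
- bundle of pipes+case of wine+pallet of tiles+crate of tools: weight 44, value 109
Minimum weight: 32 kg.

32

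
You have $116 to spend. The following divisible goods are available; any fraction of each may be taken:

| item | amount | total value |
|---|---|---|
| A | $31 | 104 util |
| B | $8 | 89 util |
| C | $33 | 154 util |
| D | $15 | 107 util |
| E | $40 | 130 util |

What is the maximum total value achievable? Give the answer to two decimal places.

Take in order of value per unit:
- B (89/8 per unit): all 8 → value 89, running total 89.00
- D (107/15 per unit): all 15 → value 107, running total 196.00
- C (154/33 per unit): all 33 → value 154, running total 350.00
- A (104/31 per unit): all 31 → value 104, running total 454.00
- E (130/40 per unit): 29 of 40 → value 29×130/40 = 94.2500, running total 548.25
Total 548.25.

548.25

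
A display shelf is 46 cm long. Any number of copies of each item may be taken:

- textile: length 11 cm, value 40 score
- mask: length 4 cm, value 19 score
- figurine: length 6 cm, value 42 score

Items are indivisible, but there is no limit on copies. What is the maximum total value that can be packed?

Best value-per-unit is figurine at 42/6; filling with it alone gives 7×42 = 294.
Optimal mix: 1×mask + 7×figurine → length 46, value 313.

313 score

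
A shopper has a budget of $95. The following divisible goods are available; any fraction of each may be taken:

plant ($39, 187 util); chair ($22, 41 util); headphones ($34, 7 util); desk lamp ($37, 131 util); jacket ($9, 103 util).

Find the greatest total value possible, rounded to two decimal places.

439.64

Take in order of value per unit:
- jacket (103/9 per unit): all 9 → value 103, running total 103.00
- plant (187/39 per unit): all 39 → value 187, running total 290.00
- desk lamp (131/37 per unit): all 37 → value 131, running total 421.00
- chair (41/22 per unit): 10 of 22 → value 10×41/22 = 18.6364, running total 439.64
Total 439.64.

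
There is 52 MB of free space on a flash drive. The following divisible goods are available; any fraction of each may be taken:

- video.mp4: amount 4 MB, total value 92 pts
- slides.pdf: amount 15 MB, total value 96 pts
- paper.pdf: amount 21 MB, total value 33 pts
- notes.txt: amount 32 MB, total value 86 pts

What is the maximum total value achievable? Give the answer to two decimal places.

Take in order of value per unit:
- video.mp4 (92/4 per unit): all 4 → value 92, running total 92.00
- slides.pdf (96/15 per unit): all 15 → value 96, running total 188.00
- notes.txt (86/32 per unit): all 32 → value 86, running total 274.00
- paper.pdf (33/21 per unit): 1 of 21 → value 1×33/21 = 1.5714, running total 275.57
Total 275.57.

275.57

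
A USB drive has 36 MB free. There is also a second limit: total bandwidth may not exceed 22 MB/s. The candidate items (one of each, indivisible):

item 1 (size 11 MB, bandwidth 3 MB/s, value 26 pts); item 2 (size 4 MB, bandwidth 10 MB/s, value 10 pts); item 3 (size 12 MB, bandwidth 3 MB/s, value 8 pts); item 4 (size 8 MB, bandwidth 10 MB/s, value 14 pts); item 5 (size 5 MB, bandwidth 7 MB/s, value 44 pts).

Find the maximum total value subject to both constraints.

Feasible sets respecting both limits:
- item 1+item 4+item 5: size 24, bandwidth 20, value 84
- item 1+item 2+item 5: size 20, bandwidth 20, value 80
- item 1+item 3+item 5: size 28, bandwidth 13, value 78
- item 1+item 5: size 16, bandwidth 10, value 70
Best: 84 pts.

84 pts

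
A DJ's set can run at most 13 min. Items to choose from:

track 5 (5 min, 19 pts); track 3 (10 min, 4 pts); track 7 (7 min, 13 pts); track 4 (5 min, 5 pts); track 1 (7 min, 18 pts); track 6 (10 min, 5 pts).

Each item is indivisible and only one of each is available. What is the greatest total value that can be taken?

37 pts

Check high-value combinations within 13 min:
- track 5+track 1: duration 5+7=12, value 19+18=37
- track 5+track 7: duration 5+7=12, value 19+13=32
- track 5+track 4: duration 5+5=10, value 19+5=24
Best: 37 pts.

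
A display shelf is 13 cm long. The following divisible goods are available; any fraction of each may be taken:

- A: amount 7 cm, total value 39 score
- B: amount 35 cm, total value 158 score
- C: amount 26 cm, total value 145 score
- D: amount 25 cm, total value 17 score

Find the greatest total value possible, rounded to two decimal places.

Take in order of value per unit:
- C (145/26 per unit): 13 of 26 → value 13×145/26 = 72.5000, running total 72.50
Total 72.50.

72.50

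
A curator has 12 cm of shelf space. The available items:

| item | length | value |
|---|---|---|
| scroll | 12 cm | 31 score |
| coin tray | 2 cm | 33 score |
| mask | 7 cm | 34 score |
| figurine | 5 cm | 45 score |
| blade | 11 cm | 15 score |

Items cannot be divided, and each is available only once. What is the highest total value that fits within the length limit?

Check high-value combinations within 12 cm:
- mask+figurine: length 7+5=12, value 34+45=79
- coin tray+figurine: length 2+5=7, value 33+45=78
- coin tray+mask: length 2+7=9, value 33+34=67
- figurine: length 5, value 45
Best: 79 score.

79 score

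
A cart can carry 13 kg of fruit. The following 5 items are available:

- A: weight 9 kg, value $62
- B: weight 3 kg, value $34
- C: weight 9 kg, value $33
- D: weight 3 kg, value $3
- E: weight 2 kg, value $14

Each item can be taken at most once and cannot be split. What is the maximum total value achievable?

Check high-value combinations within 13 kg:
- A+B: weight 9+3=12, value 62+34=96
- A+E: weight 9+2=11, value 62+14=76
- B+C: weight 3+9=12, value 34+33=67
- A+D: weight 9+3=12, value 62+3=65
- A: weight 9, value 62
Best: $96.

$96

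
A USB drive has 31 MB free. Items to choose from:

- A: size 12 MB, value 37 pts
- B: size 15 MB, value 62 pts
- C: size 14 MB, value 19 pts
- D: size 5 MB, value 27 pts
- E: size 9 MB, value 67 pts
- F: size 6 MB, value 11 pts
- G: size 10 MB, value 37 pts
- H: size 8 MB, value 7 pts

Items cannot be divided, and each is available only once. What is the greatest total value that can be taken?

This is a 0/1 knapsack; check combinations near the capacity.
- B+D+E: size 15+5+9=29, value 62+27+67=156
- D+E+F+G: size 5+9+6+10=30, value 27+67+11+37=142
- A+E+G: size 12+9+10=31, value 37+67+37=141
- B+E+F: size 15+9+6=30, value 62+67+11=140
- D+E+G: size 5+9+10=24, value 27+67+37=131
Best: 156 pts.

156 pts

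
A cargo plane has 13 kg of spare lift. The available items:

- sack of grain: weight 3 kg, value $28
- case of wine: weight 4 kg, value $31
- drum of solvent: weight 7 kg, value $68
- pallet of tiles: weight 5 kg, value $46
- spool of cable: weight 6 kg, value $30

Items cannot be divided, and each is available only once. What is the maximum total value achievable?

$114

Check high-value combinations within 13 kg:
- drum of solvent+pallet of tiles: weight 7+5=12, value 68+46=114
- sack of grain+case of wine+pallet of tiles: weight 3+4+5=12, value 28+31+46=105
- case of wine+drum of solvent: weight 4+7=11, value 31+68=99
- drum of solvent+spool of cable: weight 7+6=13, value 68+30=98
Best: $114.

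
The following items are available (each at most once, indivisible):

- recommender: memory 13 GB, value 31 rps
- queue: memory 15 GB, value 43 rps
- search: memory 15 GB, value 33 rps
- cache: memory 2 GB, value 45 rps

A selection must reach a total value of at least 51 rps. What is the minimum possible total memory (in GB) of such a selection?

15

Subsets with value ≥ 51, sorted by total memory:
- recommender+cache: memory 15, value 76
- queue+cache: memory 17, value 88
- search+cache: memory 17, value 78
- recommender+queue: memory 28, value 74
Minimum memory: 15 GB.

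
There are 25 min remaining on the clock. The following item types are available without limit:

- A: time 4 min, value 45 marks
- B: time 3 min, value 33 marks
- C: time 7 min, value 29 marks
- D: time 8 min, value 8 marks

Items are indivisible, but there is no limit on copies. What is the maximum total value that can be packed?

279 marks

Best value-per-unit is A at 45/4; filling with it alone gives 6×45 = 270.
Optimal mix: 4×A + 3×B → time 25, value 279.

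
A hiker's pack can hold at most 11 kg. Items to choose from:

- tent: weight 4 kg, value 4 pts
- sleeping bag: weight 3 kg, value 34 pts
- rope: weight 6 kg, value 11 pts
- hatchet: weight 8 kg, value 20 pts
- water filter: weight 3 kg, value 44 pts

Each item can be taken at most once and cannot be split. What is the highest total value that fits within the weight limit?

Check high-value combinations within 11 kg:
- tent+sleeping bag+water filter: weight 4+3+3=10, value 4+34+44=82
- sleeping bag+water filter: weight 3+3=6, value 34+44=78
- hatchet+water filter: weight 8+3=11, value 20+44=64
- rope+water filter: weight 6+3=9, value 11+44=55
- sleeping bag+hatchet: weight 3+8=11, value 34+20=54
Best: 82 pts.

82 pts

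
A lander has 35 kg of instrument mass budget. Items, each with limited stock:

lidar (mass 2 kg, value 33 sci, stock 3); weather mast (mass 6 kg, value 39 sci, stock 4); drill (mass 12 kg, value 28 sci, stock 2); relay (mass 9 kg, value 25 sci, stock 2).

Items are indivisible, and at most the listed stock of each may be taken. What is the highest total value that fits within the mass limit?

Best selections within mass 35 and stock limits:
- 3×lidar + 4×weather mast: mass 30, value 255
- 3×lidar + 3×weather mast + 1×relay: mass 33, value 241
Best: 255 sci.

255 sci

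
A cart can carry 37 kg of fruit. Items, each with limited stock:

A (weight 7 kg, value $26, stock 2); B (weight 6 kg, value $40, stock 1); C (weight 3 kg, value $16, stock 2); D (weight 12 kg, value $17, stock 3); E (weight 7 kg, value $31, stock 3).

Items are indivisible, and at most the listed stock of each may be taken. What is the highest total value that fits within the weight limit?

$175

Best selections within weight 37 and stock limits:
- 1×A + 1×B + 1×C + 3×E: weight 37, value 175
- 2×A + 1×B + 1×C + 2×E: weight 37, value 170
Best: $175.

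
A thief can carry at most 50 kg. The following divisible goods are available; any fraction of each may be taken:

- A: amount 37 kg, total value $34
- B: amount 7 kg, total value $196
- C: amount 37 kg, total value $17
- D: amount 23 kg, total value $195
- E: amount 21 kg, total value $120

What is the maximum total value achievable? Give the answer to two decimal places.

Take in order of value per unit:
- B (196/7 per unit): all 7 → value 196, running total 196.00
- D (195/23 per unit): all 23 → value 195, running total 391.00
- E (120/21 per unit): 20 of 21 → value 20×120/21 = 114.2857, running total 505.29
Total 505.29.

505.29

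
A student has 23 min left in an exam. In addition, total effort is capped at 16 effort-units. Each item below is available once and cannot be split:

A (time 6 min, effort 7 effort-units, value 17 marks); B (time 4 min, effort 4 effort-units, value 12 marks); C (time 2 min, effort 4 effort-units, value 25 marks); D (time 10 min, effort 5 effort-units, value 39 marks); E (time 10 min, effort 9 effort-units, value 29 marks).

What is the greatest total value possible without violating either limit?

Feasible sets respecting both limits:
- A+C+D: time 18, effort 16, value 81
- B+C+D: time 16, effort 13, value 76
- A+B+D: time 20, effort 16, value 68
- D+E: time 20, effort 14, value 68
Best: 81 marks.

81 marks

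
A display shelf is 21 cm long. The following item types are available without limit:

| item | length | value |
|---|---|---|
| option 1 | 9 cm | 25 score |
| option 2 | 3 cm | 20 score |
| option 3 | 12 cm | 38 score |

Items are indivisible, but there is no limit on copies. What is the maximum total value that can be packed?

Best value-per-unit is option 2 at 20/3, and filling with it alone uses length 7×3=21. No mix of the others beats 7×20 = 140.

140 score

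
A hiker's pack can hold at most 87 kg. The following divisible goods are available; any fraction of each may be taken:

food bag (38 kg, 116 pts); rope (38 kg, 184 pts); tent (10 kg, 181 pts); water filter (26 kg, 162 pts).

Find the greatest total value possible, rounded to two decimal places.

Take in order of value per unit:
- tent (181/10 per unit): all 10 → value 181, running total 181.00
- water filter (162/26 per unit): all 26 → value 162, running total 343.00
- rope (184/38 per unit): all 38 → value 184, running total 527.00
- food bag (116/38 per unit): 13 of 38 → value 13×116/38 = 39.6842, running total 566.68
Total 566.68.

566.68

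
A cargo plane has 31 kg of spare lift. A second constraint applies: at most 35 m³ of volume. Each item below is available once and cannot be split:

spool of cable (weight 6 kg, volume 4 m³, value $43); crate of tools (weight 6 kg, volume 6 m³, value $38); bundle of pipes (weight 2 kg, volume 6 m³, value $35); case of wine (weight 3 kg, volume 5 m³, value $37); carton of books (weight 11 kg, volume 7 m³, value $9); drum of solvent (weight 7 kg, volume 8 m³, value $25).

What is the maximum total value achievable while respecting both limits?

$178

Feasible sets respecting both limits:
- spool of cable+crate of tools+bundle of pipes+case of wine+drum of solvent: weight 24, volume 29, value 178
- spool of cable+crate of tools+bundle of pipes+case of wine+carton of books: weight 28, volume 28, value 162
- spool of cable+crate of tools+bundle of pipes+case of wine: weight 17, volume 21, value 153
- spool of cable+bundle of pipes+case of wine+carton of books+drum of solvent: weight 29, volume 30, value 149
Best: $178.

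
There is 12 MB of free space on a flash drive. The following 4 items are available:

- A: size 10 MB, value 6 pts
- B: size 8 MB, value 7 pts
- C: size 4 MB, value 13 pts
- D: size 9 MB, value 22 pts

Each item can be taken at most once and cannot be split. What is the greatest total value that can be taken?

This is a 0/1 knapsack; check combinations near the capacity.
- D: size 9, value 22
- B+C: size 8+4=12, value 7+13=20
- C: size 4, value 13
- B: size 8, value 7
Best: 22 pts.

22 pts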